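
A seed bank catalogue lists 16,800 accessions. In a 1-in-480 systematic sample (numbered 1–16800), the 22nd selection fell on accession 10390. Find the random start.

k = 480
r = 10390 − (22−1)×480 = 10390 − 10080 = 310

310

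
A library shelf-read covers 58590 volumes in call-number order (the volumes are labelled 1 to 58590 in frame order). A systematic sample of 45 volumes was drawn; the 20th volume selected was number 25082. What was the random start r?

k = 58590/45 = 1302
r = 25082 − (20−1)×1302 = 25082 − 24738 = 344

344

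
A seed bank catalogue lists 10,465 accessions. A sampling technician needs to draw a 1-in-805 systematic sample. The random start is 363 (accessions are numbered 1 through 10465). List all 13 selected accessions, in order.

accession 1: 363
accession 2: 363 + 805 = 1168
accession 3: 1168 + 805 = 1973
accession 4: 1973 + 805 = 2778
accession 5: 2778 + 805 = 3583
accession 6: 3583 + 805 = 4388
accession 7: 4388 + 805 = 5193
accession 8: 5193 + 805 = 5998
accession 9: 5998 + 805 = 6803
accession 10: 6803 + 805 = 7608
accession 11: 7608 + 805 = 8413
accession 12: 8413 + 805 = 9218
accession 13: 9218 + 805 = 10023

363, 1168, 1973, 2778, 3583, 4388, 5193, 5998, 6803, 7608, 8413, 9218, 10023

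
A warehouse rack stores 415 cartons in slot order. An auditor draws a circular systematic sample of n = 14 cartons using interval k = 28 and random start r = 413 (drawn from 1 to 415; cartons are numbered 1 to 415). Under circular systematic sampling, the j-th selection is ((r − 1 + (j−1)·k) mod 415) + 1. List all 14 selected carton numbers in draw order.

Selection 1: 413
Selection 2: 413 + 28 = 441 → 441 − 415 = 26
Selection 3: 26 + 28 = 54
Selection 4: 54 + 28 = 82
Selection 5: 82 + 28 = 110
Selection 6: 110 + 28 = 138
Selection 7: 138 + 28 = 166
Selection 8: 166 + 28 = 194
Selection 9: 194 + 28 = 222
Selection 10: 222 + 28 = 250
Selection 11: 250 + 28 = 278
Selection 12: 278 + 28 = 306
Selection 13: 306 + 28 = 334
Selection 14: 334 + 28 = 362

413, 26, 54, 82, 110, 138, 166, 194, 222, 250, 278, 306, 334, 362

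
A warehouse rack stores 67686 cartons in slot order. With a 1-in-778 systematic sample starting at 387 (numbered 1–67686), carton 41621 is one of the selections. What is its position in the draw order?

54

k = 778
position = (41621 − 387)/778 + 1 = 41234/778 + 1 = 53 + 1 = 54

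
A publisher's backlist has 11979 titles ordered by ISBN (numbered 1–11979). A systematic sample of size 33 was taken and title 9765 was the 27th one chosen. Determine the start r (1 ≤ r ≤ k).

k = 11979/33 = 363
r = 9765 − (27−1)×363 = 9765 − 9438 = 327

327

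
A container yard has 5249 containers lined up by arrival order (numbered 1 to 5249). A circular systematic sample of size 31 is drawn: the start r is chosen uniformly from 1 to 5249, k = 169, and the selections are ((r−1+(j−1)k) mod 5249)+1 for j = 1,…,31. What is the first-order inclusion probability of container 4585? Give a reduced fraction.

For each position j, as r ranges over 1…5249 the j-th selection hits every container exactly once, so container 4585 is selected for exactly 31 of the 5249 starts.
Inclusion probability = 31/5249.

31/5249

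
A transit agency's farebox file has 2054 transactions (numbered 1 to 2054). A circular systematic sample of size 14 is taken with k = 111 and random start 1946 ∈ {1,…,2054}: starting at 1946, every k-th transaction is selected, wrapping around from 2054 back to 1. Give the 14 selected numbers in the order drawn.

1946, 3, 114, 225, 336, 447, 558, 669, 780, 891, 1002, 1113, 1224, 1335

Selection 1: 1946
Selection 2: 1946 + 111 = 2057 → 2057 − 2054 = 3
Selection 3: 3 + 111 = 114
Selection 4: 114 + 111 = 225
Selection 5: 225 + 111 = 336
Selection 6: 336 + 111 = 447
Selection 7: 447 + 111 = 558
Selection 8: 558 + 111 = 669
Selection 9: 669 + 111 = 780
Selection 10: 780 + 111 = 891
Selection 11: 891 + 111 = 1002
Selection 12: 1002 + 111 = 1113
Selection 13: 1113 + 111 = 1224
Selection 14: 1224 + 111 = 1335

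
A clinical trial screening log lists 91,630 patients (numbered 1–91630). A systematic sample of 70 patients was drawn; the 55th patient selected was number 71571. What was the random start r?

885

k = 91630/70 = 1309
r = 71571 − (55−1)×1309 = 71571 − 70686 = 885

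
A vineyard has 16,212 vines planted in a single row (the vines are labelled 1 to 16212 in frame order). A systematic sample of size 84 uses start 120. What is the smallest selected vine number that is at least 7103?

k = 16212/84 = 193
Steps past start: ⌈(7103 − 120)/193⌉ = ⌈6983/193⌉ = 37
Selected vine: 120 + 37×193 = 7261

7261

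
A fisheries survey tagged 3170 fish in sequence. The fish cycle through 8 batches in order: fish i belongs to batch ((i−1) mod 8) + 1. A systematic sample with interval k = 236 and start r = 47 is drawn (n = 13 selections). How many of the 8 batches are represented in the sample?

Consecutive selections differ by k = 236, so their batch numbers differ by 236 mod 8 = 4.
gcd(236, 8) = 4, so the sample visits 8/4 = 2 distinct residues mod 8.
Start 47 is batch 7; the batches hit are 3, 7.

2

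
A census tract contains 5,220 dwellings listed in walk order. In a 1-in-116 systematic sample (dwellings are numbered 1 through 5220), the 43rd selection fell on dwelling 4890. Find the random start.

18

k = 116
r = 4890 − (43−1)×116 = 4890 − 4872 = 18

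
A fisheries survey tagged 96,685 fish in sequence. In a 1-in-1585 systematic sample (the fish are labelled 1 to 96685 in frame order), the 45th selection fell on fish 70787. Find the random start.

1047

k = 1585
r = 70787 − (45−1)×1585 = 70787 − 69740 = 1047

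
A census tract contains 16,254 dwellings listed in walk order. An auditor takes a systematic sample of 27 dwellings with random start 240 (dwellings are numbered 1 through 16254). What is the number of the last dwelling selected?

15892

k = 16254/27 = 602
27th selection = r + (27−1)·k = 240 + 26×602 = 240 + 15652 = 15892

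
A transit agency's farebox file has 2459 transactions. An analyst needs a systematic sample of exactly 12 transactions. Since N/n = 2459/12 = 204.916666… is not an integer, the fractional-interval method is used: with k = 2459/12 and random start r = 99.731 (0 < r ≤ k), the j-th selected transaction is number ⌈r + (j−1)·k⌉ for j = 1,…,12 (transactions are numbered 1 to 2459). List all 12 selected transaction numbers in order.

j=1: r + 0k = 99.731 → ⌈·⌉ = 100
j=2: r + 1k = 304.647666… → ⌈·⌉ = 305
j=3: r + 2k = 509.564333… → ⌈·⌉ = 510
j=4: r + 3k = 714.481 → ⌈·⌉ = 715
j=5: r + 4k = 919.397666… → ⌈·⌉ = 920
j=6: r + 5k = 1124.314333… → ⌈·⌉ = 1125
j=7: r + 6k = 1329.231 → ⌈·⌉ = 1330
j=8: r + 7k = 1534.147666… → ⌈·⌉ = 1535
j=9: r + 8k = 1739.064333… → ⌈·⌉ = 1740
j=10: r + 9k = 1943.981 → ⌈·⌉ = 1944
j=11: r + 10k = 2148.897666… → ⌈·⌉ = 2149
j=12: r + 11k = 2353.814333… → ⌈·⌉ = 2354

100, 305, 510, 715, 920, 1125, 1330, 1535, 1740, 1944, 2149, 2354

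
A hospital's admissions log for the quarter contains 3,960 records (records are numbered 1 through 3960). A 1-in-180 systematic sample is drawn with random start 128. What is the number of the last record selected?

3908

k = 180
22nd selection = r + (22−1)·k = 128 + 21×180 = 128 + 3780 = 3908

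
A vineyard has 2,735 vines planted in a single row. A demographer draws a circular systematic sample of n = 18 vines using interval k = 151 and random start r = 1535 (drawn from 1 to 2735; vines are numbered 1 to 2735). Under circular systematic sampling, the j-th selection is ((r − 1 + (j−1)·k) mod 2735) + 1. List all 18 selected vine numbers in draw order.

Selection 1: 1535
Selection 2: 1535 + 151 = 1686
Selection 3: 1686 + 151 = 1837
Selection 4: 1837 + 151 = 1988
Selection 5: 1988 + 151 = 2139
Selection 6: 2139 + 151 = 2290
Selection 7: 2290 + 151 = 2441
Selection 8: 2441 + 151 = 2592
Selection 9: 2592 + 151 = 2743 → 2743 − 2735 = 8
Selection 10: 8 + 151 = 159
Selection 11: 159 + 151 = 310
Selection 12: 310 + 151 = 461
Selection 13: 461 + 151 = 612
Selection 14: 612 + 151 = 763
Selection 15: 763 + 151 = 914
Selection 16: 914 + 151 = 1065
Selection 17: 1065 + 151 = 1216
Selection 18: 1216 + 151 = 1367

1535, 1686, 1837, 1988, 2139, 2290, 2441, 2592, 8, 159, 310, 461, 612, 763, 914, 1065, 1216, 1367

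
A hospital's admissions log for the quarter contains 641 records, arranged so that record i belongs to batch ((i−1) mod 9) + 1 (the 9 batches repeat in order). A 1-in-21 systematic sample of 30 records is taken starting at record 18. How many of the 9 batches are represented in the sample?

Consecutive selections differ by k = 21, so their batch numbers differ by 21 mod 9 = 3.
gcd(21, 9) = 3, so the sample visits 9/3 = 3 distinct residues mod 9.
Start 18 is batch 9; the batches hit are 3, 6, 9.

3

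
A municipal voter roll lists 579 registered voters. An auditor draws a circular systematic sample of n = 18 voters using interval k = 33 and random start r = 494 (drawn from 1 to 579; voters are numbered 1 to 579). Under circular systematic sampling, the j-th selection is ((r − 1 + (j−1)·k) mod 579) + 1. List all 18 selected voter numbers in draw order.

494, 527, 560, 14, 47, 80, 113, 146, 179, 212, 245, 278, 311, 344, 377, 410, 443, 476

Selection 1: 494
Selection 2: 494 + 33 = 527
Selection 3: 527 + 33 = 560
Selection 4: 560 + 33 = 593 → 593 − 579 = 14
Selection 5: 14 + 33 = 47
Selection 6: 47 + 33 = 80
Selection 7: 80 + 33 = 113
Selection 8: 113 + 33 = 146
Selection 9: 146 + 33 = 179
Selection 10: 179 + 33 = 212
Selection 11: 212 + 33 = 245
Selection 12: 245 + 33 = 278
Selection 13: 278 + 33 = 311
Selection 14: 311 + 33 = 344
Selection 15: 344 + 33 = 377
Selection 16: 377 + 33 = 410
Selection 17: 410 + 33 = 443
Selection 18: 443 + 33 = 476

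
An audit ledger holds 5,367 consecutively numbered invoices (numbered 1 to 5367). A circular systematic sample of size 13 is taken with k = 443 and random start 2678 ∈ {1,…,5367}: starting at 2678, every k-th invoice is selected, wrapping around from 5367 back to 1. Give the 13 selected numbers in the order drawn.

2678, 3121, 3564, 4007, 4450, 4893, 5336, 412, 855, 1298, 1741, 2184, 2627

Selection 1: 2678
Selection 2: 2678 + 443 = 3121
Selection 3: 3121 + 443 = 3564
Selection 4: 3564 + 443 = 4007
Selection 5: 4007 + 443 = 4450
Selection 6: 4450 + 443 = 4893
Selection 7: 4893 + 443 = 5336
Selection 8: 5336 + 443 = 5779 → 5779 − 5367 = 412
Selection 9: 412 + 443 = 855
Selection 10: 855 + 443 = 1298
Selection 11: 1298 + 443 = 1741
Selection 12: 1741 + 443 = 2184
Selection 13: 2184 + 443 = 2627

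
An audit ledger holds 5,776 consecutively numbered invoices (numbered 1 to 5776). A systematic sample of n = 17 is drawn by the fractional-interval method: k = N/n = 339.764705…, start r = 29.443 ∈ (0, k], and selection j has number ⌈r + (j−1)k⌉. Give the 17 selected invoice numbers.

30, 370, 709, 1049, 1389, 1729, 2069, 2408, 2748, 3088, 3428, 3767, 4107, 4447, 4787, 5126, 5466

j=1: r + 0k = 29.443 → ⌈·⌉ = 30
j=2: r + 1k = 369.207705… → ⌈·⌉ = 370
j=3: r + 2k = 708.972411… → ⌈·⌉ = 709
j=4: r + 3k = 1048.737117… → ⌈·⌉ = 1049
j=5: r + 4k = 1388.501823… → ⌈·⌉ = 1389
j=6: r + 5k = 1728.266529… → ⌈·⌉ = 1729
j=7: r + 6k = 2068.031235… → ⌈·⌉ = 2069
j=8: r + 7k = 2407.795941… → ⌈·⌉ = 2408
j=9: r + 8k = 2747.560647… → ⌈·⌉ = 2748
j=10: r + 9k = 3087.325352… → ⌈·⌉ = 3088
j=11: r + 10k = 3427.090058… → ⌈·⌉ = 3428
j=12: r + 11k = 3766.854764… → ⌈·⌉ = 3767
j=13: r + 12k = 4106.619470… → ⌈·⌉ = 4107
j=14: r + 13k = 4446.384176… → ⌈·⌉ = 4447
j=15: r + 14k = 4786.148882… → ⌈·⌉ = 4787
j=16: r + 15k = 5125.913588… → ⌈·⌉ = 5126
j=17: r + 16k = 5465.678294… → ⌈·⌉ = 5466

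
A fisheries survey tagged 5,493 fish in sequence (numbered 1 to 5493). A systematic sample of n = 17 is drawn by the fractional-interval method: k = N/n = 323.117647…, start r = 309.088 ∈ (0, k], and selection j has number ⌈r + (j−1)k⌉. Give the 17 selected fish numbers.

310, 633, 956, 1279, 1602, 1925, 2248, 2571, 2895, 3218, 3541, 3864, 4187, 4510, 4833, 5156, 5479

j=1: r + 0k = 309.088 → ⌈·⌉ = 310
j=2: r + 1k = 632.205647… → ⌈·⌉ = 633
j=3: r + 2k = 955.323294… → ⌈·⌉ = 956
j=4: r + 3k = 1278.440941… → ⌈·⌉ = 1279
j=5: r + 4k = 1601.558588… → ⌈·⌉ = 1602
j=6: r + 5k = 1924.676235… → ⌈·⌉ = 1925
j=7: r + 6k = 2247.793882… → ⌈·⌉ = 2248
j=8: r + 7k = 2570.911529… → ⌈·⌉ = 2571
j=9: r + 8k = 2894.029176… → ⌈·⌉ = 2895
j=10: r + 9k = 3217.146823… → ⌈·⌉ = 3218
j=11: r + 10k = 3540.264470… → ⌈·⌉ = 3541
j=12: r + 11k = 3863.382117… → ⌈·⌉ = 3864
j=13: r + 12k = 4186.499764… → ⌈·⌉ = 4187
j=14: r + 13k = 4509.617411… → ⌈·⌉ = 4510
j=15: r + 14k = 4832.735058… → ⌈·⌉ = 4833
j=16: r + 15k = 5155.852705… → ⌈·⌉ = 5156
j=17: r + 16k = 5478.970352… → ⌈·⌉ = 5479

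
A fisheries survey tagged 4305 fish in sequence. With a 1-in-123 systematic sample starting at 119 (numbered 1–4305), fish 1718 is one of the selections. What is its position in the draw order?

14

k = 123
position = (1718 − 119)/123 + 1 = 1599/123 + 1 = 13 + 1 = 14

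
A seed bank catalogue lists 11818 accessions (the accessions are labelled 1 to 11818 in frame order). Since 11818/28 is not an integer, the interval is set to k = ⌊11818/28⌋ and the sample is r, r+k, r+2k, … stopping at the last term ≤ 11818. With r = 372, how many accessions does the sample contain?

k = ⌊11818/28⌋ = 422
Achieved size = ⌊(11818 − 372)/422⌋ + 1 = ⌊11446/422⌋ + 1 = 27 + 1 = 28
(last selection: 372 + 27×422 = 11766 ≤ 11818; next would be 12188 > 11818)

28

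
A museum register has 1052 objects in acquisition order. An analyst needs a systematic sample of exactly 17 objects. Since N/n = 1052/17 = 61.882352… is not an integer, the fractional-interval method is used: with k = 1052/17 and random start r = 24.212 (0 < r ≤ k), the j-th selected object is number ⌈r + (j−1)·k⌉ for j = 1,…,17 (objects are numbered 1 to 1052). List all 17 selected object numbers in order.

j=1: r + 0k = 24.212 → ⌈·⌉ = 25
j=2: r + 1k = 86.094352… → ⌈·⌉ = 87
j=3: r + 2k = 147.976705… → ⌈·⌉ = 148
j=4: r + 3k = 209.859058… → ⌈·⌉ = 210
j=5: r + 4k = 271.741411… → ⌈·⌉ = 272
j=6: r + 5k = 333.623764… → ⌈·⌉ = 334
j=7: r + 6k = 395.506117… → ⌈·⌉ = 396
j=8: r + 7k = 457.388470… → ⌈·⌉ = 458
j=9: r + 8k = 519.270823… → ⌈·⌉ = 520
j=10: r + 9k = 581.153176… → ⌈·⌉ = 582
j=11: r + 10k = 643.035529… → ⌈·⌉ = 644
j=12: r + 11k = 704.917882… → ⌈·⌉ = 705
j=13: r + 12k = 766.800235… → ⌈·⌉ = 767
j=14: r + 13k = 828.682588… → ⌈·⌉ = 829
j=15: r + 14k = 890.564941… → ⌈·⌉ = 891
j=16: r + 15k = 952.447294… → ⌈·⌉ = 953
j=17: r + 16k = 1014.329647… → ⌈·⌉ = 1015

25, 87, 148, 210, 272, 334, 396, 458, 520, 582, 644, 705, 767, 829, 891, 953, 1015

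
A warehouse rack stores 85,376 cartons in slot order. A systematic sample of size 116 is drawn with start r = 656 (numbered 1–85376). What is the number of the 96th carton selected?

k = 85376/116 = 736
96th selection = r + (96−1)·k = 656 + 95×736 = 656 + 69920 = 70576

70576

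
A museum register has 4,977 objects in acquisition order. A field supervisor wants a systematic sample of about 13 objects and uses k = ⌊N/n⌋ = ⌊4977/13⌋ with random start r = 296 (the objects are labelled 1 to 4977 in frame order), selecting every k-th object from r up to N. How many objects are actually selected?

13

k = ⌊4977/13⌋ = 382
Achieved size = ⌊(4977 − 296)/382⌋ + 1 = ⌊4681/382⌋ + 1 = 12 + 1 = 13
(last selection: 296 + 12×382 = 4880 ≤ 4977; next would be 5262 > 4977)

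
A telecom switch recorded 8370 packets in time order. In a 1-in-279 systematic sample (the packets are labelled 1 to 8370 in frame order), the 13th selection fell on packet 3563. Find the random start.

k = 279
r = 3563 − (13−1)×279 = 3563 − 3348 = 215

215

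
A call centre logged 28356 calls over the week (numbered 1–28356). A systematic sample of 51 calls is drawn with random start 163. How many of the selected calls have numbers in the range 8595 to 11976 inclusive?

k = 28356/51 = 556
First selection ≥ 8595: 163 + ⌈(8595−163)/556⌉·556 = 163 + 16×556 = 9059
Last selection ≤ 11976: 163 + ⌊(11976−163)/556⌋·556 = 163 + 21×556 = 11839
Count = 21 − 16 + 1 = 6

6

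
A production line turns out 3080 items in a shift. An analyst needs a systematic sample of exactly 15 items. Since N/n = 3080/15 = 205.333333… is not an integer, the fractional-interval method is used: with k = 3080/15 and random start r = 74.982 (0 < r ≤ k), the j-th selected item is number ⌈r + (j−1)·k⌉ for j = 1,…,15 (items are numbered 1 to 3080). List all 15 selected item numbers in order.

j=1: r + 0k = 74.982 → ⌈·⌉ = 75
j=2: r + 1k = 280.315333… → ⌈·⌉ = 281
j=3: r + 2k = 485.648666… → ⌈·⌉ = 486
j=4: r + 3k = 690.982 → ⌈·⌉ = 691
j=5: r + 4k = 896.315333… → ⌈·⌉ = 897
j=6: r + 5k = 1101.648666… → ⌈·⌉ = 1102
j=7: r + 6k = 1306.982 → ⌈·⌉ = 1307
j=8: r + 7k = 1512.315333… → ⌈·⌉ = 1513
j=9: r + 8k = 1717.648666… → ⌈·⌉ = 1718
j=10: r + 9k = 1922.982 → ⌈·⌉ = 1923
j=11: r + 10k = 2128.315333… → ⌈·⌉ = 2129
j=12: r + 11k = 2333.648666… → ⌈·⌉ = 2334
j=13: r + 12k = 2538.982 → ⌈·⌉ = 2539
j=14: r + 13k = 2744.315333… → ⌈·⌉ = 2745
j=15: r + 14k = 2949.648666… → ⌈·⌉ = 2950

75, 281, 486, 691, 897, 1102, 1307, 1513, 1718, 1923, 2129, 2334, 2539, 2745, 2950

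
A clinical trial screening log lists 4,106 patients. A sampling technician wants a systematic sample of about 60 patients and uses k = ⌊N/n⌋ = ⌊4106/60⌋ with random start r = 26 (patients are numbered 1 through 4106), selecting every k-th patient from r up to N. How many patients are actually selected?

k = ⌊4106/60⌋ = 68
Achieved size = ⌊(4106 − 26)/68⌋ + 1 = ⌊4080/68⌋ + 1 = 60 + 1 = 61
(last selection: 26 + 60×68 = 4106 ≤ 4106; next would be 4174 > 4106)

61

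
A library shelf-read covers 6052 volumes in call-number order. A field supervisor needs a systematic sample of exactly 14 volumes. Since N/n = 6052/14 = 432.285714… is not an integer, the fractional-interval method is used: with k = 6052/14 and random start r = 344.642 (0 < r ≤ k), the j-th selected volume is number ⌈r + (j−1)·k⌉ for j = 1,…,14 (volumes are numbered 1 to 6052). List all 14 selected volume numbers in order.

345, 777, 1210, 1642, 2074, 2507, 2939, 3371, 3803, 4236, 4668, 5100, 5533, 5965

j=1: r + 0k = 344.642 → ⌈·⌉ = 345
j=2: r + 1k = 776.927714… → ⌈·⌉ = 777
j=3: r + 2k = 1209.213428… → ⌈·⌉ = 1210
j=4: r + 3k = 1641.499142… → ⌈·⌉ = 1642
j=5: r + 4k = 2073.784857… → ⌈·⌉ = 2074
j=6: r + 5k = 2506.070571… → ⌈·⌉ = 2507
j=7: r + 6k = 2938.356285… → ⌈·⌉ = 2939
j=8: r + 7k = 3370.642 → ⌈·⌉ = 3371
j=9: r + 8k = 3802.927714… → ⌈·⌉ = 3803
j=10: r + 9k = 4235.213428… → ⌈·⌉ = 4236
j=11: r + 10k = 4667.499142… → ⌈·⌉ = 4668
j=12: r + 11k = 5099.784857… → ⌈·⌉ = 5100
j=13: r + 12k = 5532.070571… → ⌈·⌉ = 5533
j=14: r + 13k = 5964.356285… → ⌈·⌉ = 5965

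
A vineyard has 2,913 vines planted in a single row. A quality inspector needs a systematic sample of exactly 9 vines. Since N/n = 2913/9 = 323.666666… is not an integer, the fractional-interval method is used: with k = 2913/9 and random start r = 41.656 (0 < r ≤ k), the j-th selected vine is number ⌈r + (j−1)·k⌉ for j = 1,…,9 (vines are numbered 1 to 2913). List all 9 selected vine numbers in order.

42, 366, 689, 1013, 1337, 1660, 1984, 2308, 2631

j=1: r + 0k = 41.656 → ⌈·⌉ = 42
j=2: r + 1k = 365.322666… → ⌈·⌉ = 366
j=3: r + 2k = 688.989333… → ⌈·⌉ = 689
j=4: r + 3k = 1012.656 → ⌈·⌉ = 1013
j=5: r + 4k = 1336.322666… → ⌈·⌉ = 1337
j=6: r + 5k = 1659.989333… → ⌈·⌉ = 1660
j=7: r + 6k = 1983.656 → ⌈·⌉ = 1984
j=8: r + 7k = 2307.322666… → ⌈·⌉ = 2308
j=9: r + 8k = 2630.989333… → ⌈·⌉ = 2631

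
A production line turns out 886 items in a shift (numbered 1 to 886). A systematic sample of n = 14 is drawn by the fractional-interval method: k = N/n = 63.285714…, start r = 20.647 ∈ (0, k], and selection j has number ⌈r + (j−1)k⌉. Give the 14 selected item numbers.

j=1: r + 0k = 20.647 → ⌈·⌉ = 21
j=2: r + 1k = 83.932714… → ⌈·⌉ = 84
j=3: r + 2k = 147.218428… → ⌈·⌉ = 148
j=4: r + 3k = 210.504142… → ⌈·⌉ = 211
j=5: r + 4k = 273.789857… → ⌈·⌉ = 274
j=6: r + 5k = 337.075571… → ⌈·⌉ = 338
j=7: r + 6k = 400.361285… → ⌈·⌉ = 401
j=8: r + 7k = 463.647 → ⌈·⌉ = 464
j=9: r + 8k = 526.932714… → ⌈·⌉ = 527
j=10: r + 9k = 590.218428… → ⌈·⌉ = 591
j=11: r + 10k = 653.504142… → ⌈·⌉ = 654
j=12: r + 11k = 716.789857… → ⌈·⌉ = 717
j=13: r + 12k = 780.075571… → ⌈·⌉ = 781
j=14: r + 13k = 843.361285… → ⌈·⌉ = 844

21, 84, 148, 211, 274, 338, 401, 464, 527, 591, 654, 717, 781, 844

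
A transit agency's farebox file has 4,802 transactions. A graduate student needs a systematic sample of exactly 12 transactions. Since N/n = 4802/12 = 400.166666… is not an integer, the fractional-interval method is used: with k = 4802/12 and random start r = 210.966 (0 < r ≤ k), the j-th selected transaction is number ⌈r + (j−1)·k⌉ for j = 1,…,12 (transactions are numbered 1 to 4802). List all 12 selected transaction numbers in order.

j=1: r + 0k = 210.966 → ⌈·⌉ = 211
j=2: r + 1k = 611.132666… → ⌈·⌉ = 612
j=3: r + 2k = 1011.299333… → ⌈·⌉ = 1012
j=4: r + 3k = 1411.466 → ⌈·⌉ = 1412
j=5: r + 4k = 1811.632666… → ⌈·⌉ = 1812
j=6: r + 5k = 2211.799333… → ⌈·⌉ = 2212
j=7: r + 6k = 2611.966 → ⌈·⌉ = 2612
j=8: r + 7k = 3012.132666… → ⌈·⌉ = 3013
j=9: r + 8k = 3412.299333… → ⌈·⌉ = 3413
j=10: r + 9k = 3812.466 → ⌈·⌉ = 3813
j=11: r + 10k = 4212.632666… → ⌈·⌉ = 4213
j=12: r + 11k = 4612.799333… → ⌈·⌉ = 4613

211, 612, 1012, 1412, 1812, 2212, 2612, 3013, 3413, 3813, 4213, 4613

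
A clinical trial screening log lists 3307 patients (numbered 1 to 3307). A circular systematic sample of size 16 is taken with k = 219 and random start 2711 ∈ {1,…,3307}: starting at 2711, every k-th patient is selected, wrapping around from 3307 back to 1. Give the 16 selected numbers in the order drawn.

Selection 1: 2711
Selection 2: 2711 + 219 = 2930
Selection 3: 2930 + 219 = 3149
Selection 4: 3149 + 219 = 3368 → 3368 − 3307 = 61
Selection 5: 61 + 219 = 280
Selection 6: 280 + 219 = 499
Selection 7: 499 + 219 = 718
Selection 8: 718 + 219 = 937
Selection 9: 937 + 219 = 1156
Selection 10: 1156 + 219 = 1375
Selection 11: 1375 + 219 = 1594
Selection 12: 1594 + 219 = 1813
Selection 13: 1813 + 219 = 2032
Selection 14: 2032 + 219 = 2251
Selection 15: 2251 + 219 = 2470
Selection 16: 2470 + 219 = 2689

2711, 2930, 3149, 61, 280, 499, 718, 937, 1156, 1375, 1594, 1813, 2032, 2251, 2470, 2689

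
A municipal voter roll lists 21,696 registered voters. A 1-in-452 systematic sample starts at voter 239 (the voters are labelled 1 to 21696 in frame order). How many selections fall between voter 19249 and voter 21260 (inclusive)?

k = 452
First selection ≥ 19249: 239 + ⌈(19249−239)/452⌉·452 = 239 + 43×452 = 19675
Last selection ≤ 21260: 239 + ⌊(21260−239)/452⌋·452 = 239 + 46×452 = 21031
Count = 46 − 43 + 1 = 4

4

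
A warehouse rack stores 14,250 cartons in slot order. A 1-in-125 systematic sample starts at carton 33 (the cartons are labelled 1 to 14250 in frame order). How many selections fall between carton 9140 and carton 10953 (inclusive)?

k = 125
First selection ≥ 9140: 33 + ⌈(9140−33)/125⌉·125 = 33 + 73×125 = 9158
Last selection ≤ 10953: 33 + ⌊(10953−33)/125⌋·125 = 33 + 87×125 = 10908
Count = 87 − 73 + 1 = 15

15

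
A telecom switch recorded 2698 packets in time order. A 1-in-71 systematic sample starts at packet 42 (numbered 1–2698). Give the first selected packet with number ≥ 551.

610

k = 71
Steps past start: ⌈(551 − 42)/71⌉ = ⌈509/71⌉ = 8
Selected packet: 42 + 8×71 = 610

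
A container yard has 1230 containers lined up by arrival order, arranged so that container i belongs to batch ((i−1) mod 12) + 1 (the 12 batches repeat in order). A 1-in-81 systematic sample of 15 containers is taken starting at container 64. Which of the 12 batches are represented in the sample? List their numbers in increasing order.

Consecutive selections differ by k = 81, so their batch numbers differ by 81 mod 12 = 9.
gcd(81, 12) = 3, so the sample visits 12/3 = 4 distinct residues mod 12.
Start 64 is batch 4; the batches hit are 1, 4, 7, 10.

1, 4, 7, 10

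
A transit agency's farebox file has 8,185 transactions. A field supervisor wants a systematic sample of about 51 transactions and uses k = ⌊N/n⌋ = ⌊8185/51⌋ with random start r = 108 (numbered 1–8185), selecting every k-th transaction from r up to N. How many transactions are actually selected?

k = ⌊8185/51⌋ = 160
Achieved size = ⌊(8185 − 108)/160⌋ + 1 = ⌊8077/160⌋ + 1 = 50 + 1 = 51
(last selection: 108 + 50×160 = 8108 ≤ 8185; next would be 8268 > 8185)

51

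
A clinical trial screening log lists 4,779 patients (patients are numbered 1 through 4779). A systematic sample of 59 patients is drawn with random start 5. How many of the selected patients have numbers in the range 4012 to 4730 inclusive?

9

k = 4779/59 = 81
First selection ≥ 4012: 5 + ⌈(4012−5)/81⌉·81 = 5 + 50×81 = 4055
Last selection ≤ 4730: 5 + ⌊(4730−5)/81⌋·81 = 5 + 58×81 = 4703
Count = 58 − 50 + 1 = 9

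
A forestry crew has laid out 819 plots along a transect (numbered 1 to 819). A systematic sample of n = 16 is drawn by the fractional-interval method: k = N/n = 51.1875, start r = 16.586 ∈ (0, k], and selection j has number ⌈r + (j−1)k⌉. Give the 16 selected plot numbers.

j=1: r + 0k = 16.586 → ⌈·⌉ = 17
j=2: r + 1k = 67.7735 → ⌈·⌉ = 68
j=3: r + 2k = 118.961 → ⌈·⌉ = 119
j=4: r + 3k = 170.1485 → ⌈·⌉ = 171
j=5: r + 4k = 221.336 → ⌈·⌉ = 222
j=6: r + 5k = 272.5235 → ⌈·⌉ = 273
j=7: r + 6k = 323.711 → ⌈·⌉ = 324
j=8: r + 7k = 374.8985 → ⌈·⌉ = 375
j=9: r + 8k = 426.086 → ⌈·⌉ = 427
j=10: r + 9k = 477.2735 → ⌈·⌉ = 478
j=11: r + 10k = 528.461 → ⌈·⌉ = 529
j=12: r + 11k = 579.6485 → ⌈·⌉ = 580
j=13: r + 12k = 630.836 → ⌈·⌉ = 631
j=14: r + 13k = 682.0235 → ⌈·⌉ = 683
j=15: r + 14k = 733.211 → ⌈·⌉ = 734
j=16: r + 15k = 784.3985 → ⌈·⌉ = 785

17, 68, 119, 171, 222, 273, 324, 375, 427, 478, 529, 580, 631, 683, 734, 785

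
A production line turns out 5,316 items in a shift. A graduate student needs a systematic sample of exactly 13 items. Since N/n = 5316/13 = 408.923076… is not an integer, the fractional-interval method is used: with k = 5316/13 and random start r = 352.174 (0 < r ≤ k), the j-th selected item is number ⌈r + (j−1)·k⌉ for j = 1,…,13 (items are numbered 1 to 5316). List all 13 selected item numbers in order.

353, 762, 1171, 1579, 1988, 2397, 2806, 3215, 3624, 4033, 4442, 4851, 5260

j=1: r + 0k = 352.174 → ⌈·⌉ = 353
j=2: r + 1k = 761.097076… → ⌈·⌉ = 762
j=3: r + 2k = 1170.020153… → ⌈·⌉ = 1171
j=4: r + 3k = 1578.943230… → ⌈·⌉ = 1579
j=5: r + 4k = 1987.866307… → ⌈·⌉ = 1988
j=6: r + 5k = 2396.789384… → ⌈·⌉ = 2397
j=7: r + 6k = 2805.712461… → ⌈·⌉ = 2806
j=8: r + 7k = 3214.635538… → ⌈·⌉ = 3215
j=9: r + 8k = 3623.558615… → ⌈·⌉ = 3624
j=10: r + 9k = 4032.481692… → ⌈·⌉ = 4033
j=11: r + 10k = 4441.404769… → ⌈·⌉ = 4442
j=12: r + 11k = 4850.327846… → ⌈·⌉ = 4851
j=13: r + 12k = 5259.250923… → ⌈·⌉ = 5260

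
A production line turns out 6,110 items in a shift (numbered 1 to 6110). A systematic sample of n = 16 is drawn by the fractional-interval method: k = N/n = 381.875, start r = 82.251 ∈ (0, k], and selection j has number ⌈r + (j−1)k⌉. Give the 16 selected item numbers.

j=1: r + 0k = 82.251 → ⌈·⌉ = 83
j=2: r + 1k = 464.126 → ⌈·⌉ = 465
j=3: r + 2k = 846.001 → ⌈·⌉ = 847
j=4: r + 3k = 1227.876 → ⌈·⌉ = 1228
j=5: r + 4k = 1609.751 → ⌈·⌉ = 1610
j=6: r + 5k = 1991.626 → ⌈·⌉ = 1992
j=7: r + 6k = 2373.501 → ⌈·⌉ = 2374
j=8: r + 7k = 2755.376 → ⌈·⌉ = 2756
j=9: r + 8k = 3137.251 → ⌈·⌉ = 3138
j=10: r + 9k = 3519.126 → ⌈·⌉ = 3520
j=11: r + 10k = 3901.001 → ⌈·⌉ = 3902
j=12: r + 11k = 4282.876 → ⌈·⌉ = 4283
j=13: r + 12k = 4664.751 → ⌈·⌉ = 4665
j=14: r + 13k = 5046.626 → ⌈·⌉ = 5047
j=15: r + 14k = 5428.501 → ⌈·⌉ = 5429
j=16: r + 15k = 5810.376 → ⌈·⌉ = 5811

83, 465, 847, 1228, 1610, 1992, 2374, 2756, 3138, 3520, 3902, 4283, 4665, 5047, 5429, 5811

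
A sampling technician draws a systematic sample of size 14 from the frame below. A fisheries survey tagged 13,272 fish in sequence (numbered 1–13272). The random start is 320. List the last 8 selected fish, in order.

6008, 6956, 7904, 8852, 9800, 10748, 11696, 12644

k = N/n = 13272/14 = 948
7th selection = 320 + 6×948 = 6008
8th: 6008 + 948 = 6956
9th: 6956 + 948 = 7904
10th: 7904 + 948 = 8852
11th: 8852 + 948 = 9800
12th: 9800 + 948 = 10748
13th: 10748 + 948 = 11696
14th: 11696 + 948 = 12644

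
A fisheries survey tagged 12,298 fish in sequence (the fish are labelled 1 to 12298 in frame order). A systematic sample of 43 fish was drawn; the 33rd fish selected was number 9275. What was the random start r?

k = 12298/43 = 286
r = 9275 − (33−1)×286 = 9275 − 9152 = 123

123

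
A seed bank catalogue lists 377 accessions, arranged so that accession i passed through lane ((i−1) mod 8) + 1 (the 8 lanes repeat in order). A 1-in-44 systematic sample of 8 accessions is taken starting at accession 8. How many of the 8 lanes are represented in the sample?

Consecutive selections differ by k = 44, so their lane numbers differ by 44 mod 8 = 4.
gcd(44, 8) = 4, so the sample visits 8/4 = 2 distinct residues mod 8.
Start 8 is lane 8; the lanes hit are 4, 8.

2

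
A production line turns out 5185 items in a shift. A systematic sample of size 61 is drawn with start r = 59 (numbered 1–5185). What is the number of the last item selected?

5159

k = 5185/61 = 85
61st selection = r + (61−1)·k = 59 + 60×85 = 59 + 5100 = 5159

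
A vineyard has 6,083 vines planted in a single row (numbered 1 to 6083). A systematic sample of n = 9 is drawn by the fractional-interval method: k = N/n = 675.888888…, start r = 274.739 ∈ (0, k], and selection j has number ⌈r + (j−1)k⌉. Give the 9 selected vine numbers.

j=1: r + 0k = 274.739 → ⌈·⌉ = 275
j=2: r + 1k = 950.627888… → ⌈·⌉ = 951
j=3: r + 2k = 1626.516777… → ⌈·⌉ = 1627
j=4: r + 3k = 2302.405666… → ⌈·⌉ = 2303
j=5: r + 4k = 2978.294555… → ⌈·⌉ = 2979
j=6: r + 5k = 3654.183444… → ⌈·⌉ = 3655
j=7: r + 6k = 4330.072333… → ⌈·⌉ = 4331
j=8: r + 7k = 5005.961222… → ⌈·⌉ = 5006
j=9: r + 8k = 5681.850111… → ⌈·⌉ = 5682

275, 951, 1627, 2303, 2979, 3655, 4331, 5006, 5682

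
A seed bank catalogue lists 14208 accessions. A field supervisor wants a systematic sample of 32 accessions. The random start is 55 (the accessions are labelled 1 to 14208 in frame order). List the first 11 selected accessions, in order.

55, 499, 943, 1387, 1831, 2275, 2719, 3163, 3607, 4051, 4495

k = N/n = 14208/32 = 444
accession 1: 55
accession 2: 55 + 444 = 499
accession 3: 499 + 444 = 943
accession 4: 943 + 444 = 1387
accession 5: 1387 + 444 = 1831
accession 6: 1831 + 444 = 2275
accession 7: 2275 + 444 = 2719
accession 8: 2719 + 444 = 3163
accession 9: 3163 + 444 = 3607
accession 10: 3607 + 444 = 4051
accession 11: 4051 + 444 = 4495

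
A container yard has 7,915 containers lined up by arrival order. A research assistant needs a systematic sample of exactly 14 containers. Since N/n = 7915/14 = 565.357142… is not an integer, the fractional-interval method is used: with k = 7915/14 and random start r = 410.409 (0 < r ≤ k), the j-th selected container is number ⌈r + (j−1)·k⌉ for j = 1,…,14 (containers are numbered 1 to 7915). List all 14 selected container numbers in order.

j=1: r + 0k = 410.409 → ⌈·⌉ = 411
j=2: r + 1k = 975.766142… → ⌈·⌉ = 976
j=3: r + 2k = 1541.123285… → ⌈·⌉ = 1542
j=4: r + 3k = 2106.480428… → ⌈·⌉ = 2107
j=5: r + 4k = 2671.837571… → ⌈·⌉ = 2672
j=6: r + 5k = 3237.194714… → ⌈·⌉ = 3238
j=7: r + 6k = 3802.551857… → ⌈·⌉ = 3803
j=8: r + 7k = 4367.909 → ⌈·⌉ = 4368
j=9: r + 8k = 4933.266142… → ⌈·⌉ = 4934
j=10: r + 9k = 5498.623285… → ⌈·⌉ = 5499
j=11: r + 10k = 6063.980428… → ⌈·⌉ = 6064
j=12: r + 11k = 6629.337571… → ⌈·⌉ = 6630
j=13: r + 12k = 7194.694714… → ⌈·⌉ = 7195
j=14: r + 13k = 7760.051857… → ⌈·⌉ = 7761

411, 976, 1542, 2107, 2672, 3238, 3803, 4368, 4934, 5499, 6064, 6630, 7195, 7761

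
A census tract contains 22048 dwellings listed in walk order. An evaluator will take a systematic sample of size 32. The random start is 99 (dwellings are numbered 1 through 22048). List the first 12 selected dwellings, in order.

k = N/n = 22048/32 = 689
dwelling 1: 99
dwelling 2: 99 + 689 = 788
dwelling 3: 788 + 689 = 1477
dwelling 4: 1477 + 689 = 2166
dwelling 5: 2166 + 689 = 2855
dwelling 6: 2855 + 689 = 3544
dwelling 7: 3544 + 689 = 4233
dwelling 8: 4233 + 689 = 4922
dwelling 9: 4922 + 689 = 5611
dwelling 10: 5611 + 689 = 6300
dwelling 11: 6300 + 689 = 6989
dwelling 12: 6989 + 689 = 7678

99, 788, 1477, 2166, 2855, 3544, 4233, 4922, 5611, 6300, 6989, 7678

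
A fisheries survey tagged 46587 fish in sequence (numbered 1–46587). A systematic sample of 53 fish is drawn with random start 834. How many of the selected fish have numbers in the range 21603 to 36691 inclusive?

k = 46587/53 = 879
First selection ≥ 21603: 834 + ⌈(21603−834)/879⌉·879 = 834 + 24×879 = 21930
Last selection ≤ 36691: 834 + ⌊(36691−834)/879⌋·879 = 834 + 40×879 = 35994
Count = 40 − 24 + 1 = 17

17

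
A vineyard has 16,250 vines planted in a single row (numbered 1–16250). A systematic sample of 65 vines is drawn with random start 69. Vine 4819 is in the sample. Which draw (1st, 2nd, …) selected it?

k = 16250/65 = 250
position = (4819 − 69)/250 + 1 = 4750/250 + 1 = 19 + 1 = 20

20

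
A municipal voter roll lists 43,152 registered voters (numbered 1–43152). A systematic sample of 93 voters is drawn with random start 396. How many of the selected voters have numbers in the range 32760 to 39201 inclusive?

k = 43152/93 = 464
First selection ≥ 32760: 396 + ⌈(32760−396)/464⌉·464 = 396 + 70×464 = 32876
Last selection ≤ 39201: 396 + ⌊(39201−396)/464⌋·464 = 396 + 83×464 = 38908
Count = 83 − 70 + 1 = 14

14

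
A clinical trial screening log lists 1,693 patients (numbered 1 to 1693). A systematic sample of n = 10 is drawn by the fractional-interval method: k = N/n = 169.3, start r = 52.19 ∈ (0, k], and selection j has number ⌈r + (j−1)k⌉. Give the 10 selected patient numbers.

53, 222, 391, 561, 730, 899, 1068, 1238, 1407, 1576

j=1: r + 0k = 52.19 → ⌈·⌉ = 53
j=2: r + 1k = 221.49 → ⌈·⌉ = 222
j=3: r + 2k = 390.79 → ⌈·⌉ = 391
j=4: r + 3k = 560.09 → ⌈·⌉ = 561
j=5: r + 4k = 729.39 → ⌈·⌉ = 730
j=6: r + 5k = 898.69 → ⌈·⌉ = 899
j=7: r + 6k = 1067.99 → ⌈·⌉ = 1068
j=8: r + 7k = 1237.29 → ⌈·⌉ = 1238
j=9: r + 8k = 1406.59 → ⌈·⌉ = 1407
j=10: r + 9k = 1575.89 → ⌈·⌉ = 1576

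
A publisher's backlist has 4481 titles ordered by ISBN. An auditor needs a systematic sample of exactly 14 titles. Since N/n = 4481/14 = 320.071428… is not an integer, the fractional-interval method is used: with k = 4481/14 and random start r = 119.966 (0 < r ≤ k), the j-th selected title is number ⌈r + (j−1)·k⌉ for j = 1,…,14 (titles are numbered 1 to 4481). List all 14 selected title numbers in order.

120, 441, 761, 1081, 1401, 1721, 2041, 2361, 2681, 3001, 3321, 3641, 3961, 4281

j=1: r + 0k = 119.966 → ⌈·⌉ = 120
j=2: r + 1k = 440.037428… → ⌈·⌉ = 441
j=3: r + 2k = 760.108857… → ⌈·⌉ = 761
j=4: r + 3k = 1080.180285… → ⌈·⌉ = 1081
j=5: r + 4k = 1400.251714… → ⌈·⌉ = 1401
j=6: r + 5k = 1720.323142… → ⌈·⌉ = 1721
j=7: r + 6k = 2040.394571… → ⌈·⌉ = 2041
j=8: r + 7k = 2360.466 → ⌈·⌉ = 2361
j=9: r + 8k = 2680.537428… → ⌈·⌉ = 2681
j=10: r + 9k = 3000.608857… → ⌈·⌉ = 3001
j=11: r + 10k = 3320.680285… → ⌈·⌉ = 3321
j=12: r + 11k = 3640.751714… → ⌈·⌉ = 3641
j=13: r + 12k = 3960.823142… → ⌈·⌉ = 3961
j=14: r + 13k = 4280.894571… → ⌈·⌉ = 4281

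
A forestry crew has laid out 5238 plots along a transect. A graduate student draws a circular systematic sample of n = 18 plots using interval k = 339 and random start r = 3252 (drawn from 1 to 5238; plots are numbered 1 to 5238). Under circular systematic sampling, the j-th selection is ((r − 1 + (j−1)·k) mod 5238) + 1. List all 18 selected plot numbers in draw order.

3252, 3591, 3930, 4269, 4608, 4947, 48, 387, 726, 1065, 1404, 1743, 2082, 2421, 2760, 3099, 3438, 3777

Selection 1: 3252
Selection 2: 3252 + 339 = 3591
Selection 3: 3591 + 339 = 3930
Selection 4: 3930 + 339 = 4269
Selection 5: 4269 + 339 = 4608
Selection 6: 4608 + 339 = 4947
Selection 7: 4947 + 339 = 5286 → 5286 − 5238 = 48
Selection 8: 48 + 339 = 387
Selection 9: 387 + 339 = 726
Selection 10: 726 + 339 = 1065
Selection 11: 1065 + 339 = 1404
Selection 12: 1404 + 339 = 1743
Selection 13: 1743 + 339 = 2082
Selection 14: 2082 + 339 = 2421
Selection 15: 2421 + 339 = 2760
Selection 16: 2760 + 339 = 3099
Selection 17: 3099 + 339 = 3438
Selection 18: 3438 + 339 = 3777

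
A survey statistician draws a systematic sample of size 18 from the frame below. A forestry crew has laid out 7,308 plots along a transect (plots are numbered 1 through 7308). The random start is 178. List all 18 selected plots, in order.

178, 584, 990, 1396, 1802, 2208, 2614, 3020, 3426, 3832, 4238, 4644, 5050, 5456, 5862, 6268, 6674, 7080

k = N/n = 7308/18 = 406
plot 1: 178
plot 2: 178 + 406 = 584
plot 3: 584 + 406 = 990
plot 4: 990 + 406 = 1396
plot 5: 1396 + 406 = 1802
plot 6: 1802 + 406 = 2208
plot 7: 2208 + 406 = 2614
plot 8: 2614 + 406 = 3020
plot 9: 3020 + 406 = 3426
plot 10: 3426 + 406 = 3832
plot 11: 3832 + 406 = 4238
plot 12: 4238 + 406 = 4644
plot 13: 4644 + 406 = 5050
plot 14: 5050 + 406 = 5456
plot 15: 5456 + 406 = 5862
plot 16: 5862 + 406 = 6268
plot 17: 6268 + 406 = 6674
plot 18: 6674 + 406 = 7080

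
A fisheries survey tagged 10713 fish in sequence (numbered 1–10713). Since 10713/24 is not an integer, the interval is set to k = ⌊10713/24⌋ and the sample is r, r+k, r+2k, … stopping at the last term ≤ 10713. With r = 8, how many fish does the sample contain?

25

k = ⌊10713/24⌋ = 446
Achieved size = ⌊(10713 − 8)/446⌋ + 1 = ⌊10705/446⌋ + 1 = 24 + 1 = 25
(last selection: 8 + 24×446 = 10712 ≤ 10713; next would be 11158 > 10713)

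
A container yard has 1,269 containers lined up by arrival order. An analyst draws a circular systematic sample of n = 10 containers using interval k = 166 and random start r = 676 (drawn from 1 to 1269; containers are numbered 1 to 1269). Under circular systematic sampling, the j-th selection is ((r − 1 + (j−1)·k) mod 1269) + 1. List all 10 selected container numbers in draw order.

676, 842, 1008, 1174, 71, 237, 403, 569, 735, 901

Selection 1: 676
Selection 2: 676 + 166 = 842
Selection 3: 842 + 166 = 1008
Selection 4: 1008 + 166 = 1174
Selection 5: 1174 + 166 = 1340 → 1340 − 1269 = 71
Selection 6: 71 + 166 = 237
Selection 7: 237 + 166 = 403
Selection 8: 403 + 166 = 569
Selection 9: 569 + 166 = 735
Selection 10: 735 + 166 = 901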